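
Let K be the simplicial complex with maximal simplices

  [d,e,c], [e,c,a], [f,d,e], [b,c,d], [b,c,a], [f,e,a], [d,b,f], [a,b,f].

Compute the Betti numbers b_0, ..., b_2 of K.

Fix the vertex order a < b < c < d < e < f and write every simplex with vertices in increasing order. Then dim K = 2 and the simplices of K are:

  0-simplices (6): a, b, c, d, e, f
  1-simplices (12): ab, ac, ae, af, bc, bd, bf, cd, ce, de, df, ef
  2-simplices (8): abc, abf, ace, aef, bcd, bdf, cde, def

so the chain groups are C_0 ≅ Z^6, C_1 ≅ Z^12, C_2 ≅ Z^8.

∂_1: C_1 → C_0 maps an edge to its endpoints' difference, ∂[p,q] = q − p. For instance
  ∂bd = d − b.
The 6×12 boundary matrix has rank 5 and Smith normal form diag(1,1,1,1,1).

∂_2: C_2 → C_1 sends each 2-simplex [p,q,r] to [q,r] − [p,r] + [p,q]. For instance
  ∂abc = bc − ac + ab,
  ∂abf = bf − af + ab.
This gives a 12×8 integer matrix of rank 7; reducing to Smith normal form yields diagonal entries (1,1,1,1,1,1,1).

From H_k ≅ ker(∂_k) / im(∂_{k+1}) we obtain:

  H_0: rank C_0 − rank ∂_1 = 6 − 5 = 1, and the invariant factors of ∂_1 are all 1, so H_0 = Z.
  H_1: rank ker ∂_1 − rank ∂_2 = (12 − 5) − 7 = 0, and the invariant factors of ∂_2 are all 1, so H_1 = 0.
  H_2: rank ker ∂_2 − rank ∂_3 = (8 − 7) − 0 = 1, and there is no ∂_3, so H_2 = Z.

Hence the Betti numbers are b_0 = 1, b_1 = 0, b_2 = 1.

b_0 = 1, b_1 = 0, b_2 = 1.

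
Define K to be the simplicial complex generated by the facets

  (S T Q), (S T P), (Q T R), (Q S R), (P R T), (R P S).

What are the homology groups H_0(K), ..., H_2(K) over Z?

H_0 = Z,  H_1 = 0,  H_2 = Z.

K has 5 vertices, 9 edges, 6 triangles.
rank ∂_0 = 0, rank ∂_1 = 4 ⇒ b_0 = 5 − 0 − 4 = 1; all invariant factors of ∂_1 are 1 so no torsion. So H_0 = Z.
rank ∂_1 = 4, rank ∂_2 = 5 ⇒ b_1 = 9 − 4 − 5 = 0; all invariant factors of ∂_2 are 1 so no torsion. So H_1 = 0.
rank ∂_2 = 5, rank ∂_3 = 0 ⇒ b_2 = 6 − 5 − 0 = 1. So H_2 = Z.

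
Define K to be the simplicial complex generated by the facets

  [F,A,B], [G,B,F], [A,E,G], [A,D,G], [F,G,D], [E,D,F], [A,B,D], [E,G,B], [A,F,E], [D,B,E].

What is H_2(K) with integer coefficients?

H_2 = 0.

K has 6 vertices, 15 edges, 10 triangles.
rank ∂_2 = 10, rank ∂_3 = 0 ⇒ b_2 = 10 − 10 − 0 = 0. So H_2 = 0.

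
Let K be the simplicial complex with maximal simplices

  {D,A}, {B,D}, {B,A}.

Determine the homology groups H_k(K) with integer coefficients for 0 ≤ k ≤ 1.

Fix the vertex order A < B < D and write every simplex with vertices in increasing order. Then dim K = 1 and the simplices of K are:

  0-simplices (3): A, B, D
  1-simplices (3): AB, AD, BD

giving chain groups C_0 ≅ Z^3, C_1 ≅ Z^3.

The boundary map ∂_1: C_1 → C_0 is given by ∂[p,q] = [q] − [p]. For instance
  ∂AD = D − A.
This gives a 3×3 integer matrix of rank 2; reducing to Smith normal form yields diagonal entries (1,1).

Now H_k = ker ∂_k / im ∂_{k+1}, so:

  H_0: rank C_0 − rank ∂_1 = 3 − 2 = 1, and the invariant factors of ∂_1 are all 1, so H_0 = Z.
  H_1: rank ker ∂_1 − rank ∂_2 = (3 − 2) − 0 = 1, and there is no ∂_2, so H_1 = Z.

As a check, the Euler characteristic is 3 − 3 = 0, which agrees with 1 − 1 = 0.

H_0 ≅ Z,  H_1 ≅ Z.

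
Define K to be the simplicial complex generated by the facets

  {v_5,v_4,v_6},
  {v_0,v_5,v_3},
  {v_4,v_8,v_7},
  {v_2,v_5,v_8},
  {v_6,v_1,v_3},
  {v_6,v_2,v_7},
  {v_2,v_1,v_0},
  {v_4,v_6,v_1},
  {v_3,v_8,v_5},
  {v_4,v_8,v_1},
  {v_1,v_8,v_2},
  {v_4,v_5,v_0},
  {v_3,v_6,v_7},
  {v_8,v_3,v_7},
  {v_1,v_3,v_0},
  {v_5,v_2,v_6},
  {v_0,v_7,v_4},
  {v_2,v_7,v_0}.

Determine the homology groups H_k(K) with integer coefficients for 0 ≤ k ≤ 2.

Take the total order v_0 < v_1 < v_2 < v_3 < v_4 < v_5 < v_6 < v_7 < v_8 on the vertex set. Then K (dimension 2) consists of the simplices:

  0-simplices (9): [v_0], [v_1], [v_2], [v_3], [v_4], [v_5], [v_6], [v_7], [v_8]
  1-simplices (27): (27 of them)
  2-simplices (18): (18 of them)

giving chain groups C_0 ≅ Z^9, C_1 ≅ Z^27, C_2 ≅ Z^18.

Boundary ∂_1: C_1 → C_0 is given by ∂[p,q] = [q] − [p]. For instance
  ∂[v_4,v_7] = [v_7] − [v_4].
As a 9×27 matrix over Z this has rank 8, with invariant factors (1,1,1,1,1,1,1,1).

Boundary ∂_2: C_2 → C_1 sends each 2-simplex [p,q,r] to [q,r] − [p,r] + [p,q]. For instance
  ∂[v_0,v_3,v_5] = [v_3,v_5] − [v_0,v_5] + [v_0,v_3],
  ∂[v_3,v_7,v_8] = [v_7,v_8] − [v_3,v_8] + [v_3,v_7].
This gives a 27×18 integer matrix of rank 17; reducing to Smith normal form yields diagonal entries (1,1,1,1,1,1,1,1,1,1,1,1,1,1,1,1,1).

Computing H_k = (kernel of ∂_k) / (image of ∂_{k+1}):

  H_0: rank C_0 − rank ∂_1 = 9 − 8 = 1, and the invariant factors of ∂_1 are all 1, so H_0 ≅ Z.
  H_1: rank ker ∂_1 − rank ∂_2 = (27 − 8) − 17 = 2, and the invariant factors of ∂_2 are all 1, so H_1 ≅ Z^2.
  H_2: rank ker ∂_2 − rank ∂_3 = (18 − 17) − 0 = 1, and there is no ∂_3, so H_2 ≅ Z.

(K is a triangulation of the torus T^2.)

H_0 ≅ Z,  H_1 ≅ Z^2,  H_2 ≅ Z.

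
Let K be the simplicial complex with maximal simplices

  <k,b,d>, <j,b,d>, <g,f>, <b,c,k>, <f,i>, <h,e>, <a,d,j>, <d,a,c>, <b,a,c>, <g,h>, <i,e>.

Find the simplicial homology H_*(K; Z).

Take the total order a < b < c < d < e < f < g < h < i < j < k on the vertex set. Then K (dimension 2) consists of the simplices:

  0-simplices (11): a, b, c, d, e, f, g, h, i, j, k
  1-simplices (17): ab, ac, ad, aj, bc, bd, bj, bk, cd, ck, dj, dk, eh, ei, fg, fi, gh
  2-simplices (6): abc, acd, adj, bck, bdj, bdk

so the chain groups are C_0 ≅ Z^11, C_1 ≅ Z^17, C_2 ≅ Z^6.

The boundary map ∂_1: C_1 → C_0 maps an edge to its endpoints' difference, ∂[p,q] = q − p.
As a 11×17 matrix over Z this has rank 9, with invariant factors (1,1,1,1,1,1,1,1,1).

∂_2: C_2 → C_1 sends each 2-simplex [p,q,r] to [q,r] − [p,r] + [p,q]. For instance
  ∂adj = dj − aj + ad,
  ∂acd = cd − ad + ac.
This gives a 17×6 integer matrix of rank 6; reducing to Smith normal form yields diagonal entries (1,1,1,1,1,1).

Reading off H_k = ker ∂_k / im ∂_{k+1}:

  H_0: rank C_0 − rank ∂_1 = 11 − 9 = 2, and the invariant factors of ∂_1 are all 1, so H_0 ≅ Z^2.
  H_1: rank ker ∂_1 − rank ∂_2 = (17 − 9) − 6 = 2, and the invariant factors of ∂_2 are all 1, so H_1 ≅ Z^2.
  H_2: rank ker ∂_2 − rank ∂_3 = (6 − 6) − 0 = 0, and there is no ∂_3, so H_2 ≅ 0.

As a check, the Euler characteristic is 11 − 17 + 6 = 0, which agrees with 2 − 2 + 0 = 0.
(K is a triangulation of the disjoint union of the circle S^1 and the cylinder S^1 x I.)

H_0 ≅ Z^2,  H_1 ≅ Z^2,  H_2 = 0.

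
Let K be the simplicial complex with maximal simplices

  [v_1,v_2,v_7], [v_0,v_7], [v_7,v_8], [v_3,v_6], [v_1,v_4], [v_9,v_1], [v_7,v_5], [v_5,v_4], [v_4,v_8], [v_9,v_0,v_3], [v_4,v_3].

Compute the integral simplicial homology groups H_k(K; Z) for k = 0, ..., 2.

H_0 = Z,  H_1 = Z^4,  H_2 = 0.

Order the vertices as v_0 < v_1 < v_2 < v_3 < v_4 < v_5 < v_6 < v_7 < v_8 < v_9. Listing each simplex with vertices in this order, K has dimension 2 with simplices:

  0-simplices (10): [v_0], [v_1], [v_2], [v_3], [v_4], [v_5], [v_6], [v_7], [v_8], [v_9]
  1-simplices (15): (15 of them)
  2-simplices (2): [v_0,v_3,v_9], [v_1,v_2,v_7]

so the chain groups are C_0 ≅ Z^10, C_1 ≅ Z^15, C_2 ≅ Z^2.

∂_1: C_1 → C_0 sends each edge [p,q] (with p < q) to q − p. For instance
  ∂[v_0,v_7] = [v_7] − [v_0].
The 10×15 boundary matrix has rank 9 and Smith normal form diag(1,1,1,1,1,1,1,1,1).

∂_2: C_2 → C_1 sends each 2-simplex [p,q,r] to [q,r] − [p,r] + [p,q]. For instance
  ∂[v_1,v_2,v_7] = [v_2,v_7] − [v_1,v_7] + [v_1,v_2],
  ∂[v_0,v_3,v_9] = [v_3,v_9] − [v_0,v_9] + [v_0,v_3].
The resulting 15×2 matrix has rank 2, and its Smith normal form has invariant factors (1,1).

From H_k ≅ ker(∂_k) / im(∂_{k+1}) we obtain:

  H_0: rank C_0 − rank ∂_1 = 10 − 9 = 1, and the invariant factors of ∂_1 are all 1, so H_0 ≅ Z.
  H_1: rank ker ∂_1 − rank ∂_2 = (15 − 9) − 2 = 4, and the invariant factors of ∂_2 are all 1, so H_1 ≅ Z^4.
  H_2: rank ker ∂_2 − rank ∂_3 = (2 − 2) − 0 = 0, and there is no ∂_3, so H_2 ≅ 0.

As a check, the Euler characteristic is 10 − 15 + 2 = -3, which agrees with 1 − 4 + 0 = -3.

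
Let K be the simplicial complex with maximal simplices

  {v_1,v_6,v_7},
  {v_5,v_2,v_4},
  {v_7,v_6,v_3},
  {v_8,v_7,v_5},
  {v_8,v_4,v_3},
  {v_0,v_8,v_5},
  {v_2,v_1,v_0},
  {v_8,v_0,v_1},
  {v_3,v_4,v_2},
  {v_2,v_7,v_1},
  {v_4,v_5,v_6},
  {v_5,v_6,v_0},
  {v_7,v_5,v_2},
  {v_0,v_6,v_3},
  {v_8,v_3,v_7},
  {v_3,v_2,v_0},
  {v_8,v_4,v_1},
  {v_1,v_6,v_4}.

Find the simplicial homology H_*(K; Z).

K has 9 vertices, 27 edges, 18 triangles.
rank ∂_0 = 0, rank ∂_1 = 8 ⇒ b_0 = 9 − 0 − 8 = 1; all invariant factors of ∂_1 are 1 so no torsion. So H_0 ≅ Z.
rank ∂_1 = 8, rank ∂_2 = 17 ⇒ b_1 = 27 − 8 − 17 = 2; all invariant factors of ∂_2 are 1 so no torsion. So H_1 ≅ Z^2.
rank ∂_2 = 17, rank ∂_3 = 0 ⇒ b_2 = 18 − 17 − 0 = 1. So H_2 ≅ Z.

H_0 = Z,  H_1 = Z^2,  H_2 = Z.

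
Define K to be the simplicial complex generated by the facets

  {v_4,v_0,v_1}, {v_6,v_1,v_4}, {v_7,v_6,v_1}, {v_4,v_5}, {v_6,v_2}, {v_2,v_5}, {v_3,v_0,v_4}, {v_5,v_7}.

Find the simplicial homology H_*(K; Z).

H_0 = Z,  H_1 = Z^2,  H_2 = 0.

We work with the vertex ordering v_0 < v_1 < v_2 < v_3 < v_4 < v_5 < v_6 < v_7. The simplices of K, each written with vertices in increasing order, are:

  0-simplices (8): [v_0], [v_1], [v_2], [v_3], [v_4], [v_5], [v_6], [v_7]
  1-simplices (13): [v_0,v_1], [v_0,v_3], [v_0,v_4], [v_1,v_4], [v_1,v_6], [v_1,v_7], [v_2,v_5], [v_2,v_6], [v_3,v_4], [v_4,v_5], [v_4,v_6], [v_5,v_7], [v_6,v_7]
  2-simplices (4): [v_0,v_1,v_4], [v_0,v_3,v_4], [v_1,v_4,v_6], [v_1,v_6,v_7]

giving chain groups C_0 ≅ Z^8, C_1 ≅ Z^13, C_2 ≅ Z^4.

∂_1: C_1 → C_0 sends each edge [p,q] (with p < q) to q − p.
This gives a 8×13 integer matrix of rank 7; reducing to Smith normal form yields diagonal entries (1,1,1,1,1,1,1).

∂_2: C_2 → C_1 acts by ∂[p,q,r] = [q,r] − [p,r] + [p,q]. For instance
  ∂[v_0,v_1,v_4] = [v_1,v_4] − [v_0,v_4] + [v_0,v_1],
  ∂[v_0,v_3,v_4] = [v_3,v_4] − [v_0,v_4] + [v_0,v_3].
As a 13×4 matrix over Z this has rank 4, with invariant factors (1,1,1,1).

Computing H_k = (kernel of ∂_k) / (image of ∂_{k+1}):

  H_0: rank C_0 − rank ∂_1 = 8 − 7 = 1, and the invariant factors of ∂_1 are all 1, so H_0 = Z.
  H_1: rank ker ∂_1 − rank ∂_2 = (13 − 7) − 4 = 2, and the invariant factors of ∂_2 are all 1, so H_1 = Z^2.
  H_2: rank ker ∂_2 − rank ∂_3 = (4 − 4) − 0 = 0, and there is no ∂_3, so H_2 = 0.

As a check, the Euler characteristic is 8 − 13 + 4 = -1, which agrees with 1 − 2 + 0 = -1.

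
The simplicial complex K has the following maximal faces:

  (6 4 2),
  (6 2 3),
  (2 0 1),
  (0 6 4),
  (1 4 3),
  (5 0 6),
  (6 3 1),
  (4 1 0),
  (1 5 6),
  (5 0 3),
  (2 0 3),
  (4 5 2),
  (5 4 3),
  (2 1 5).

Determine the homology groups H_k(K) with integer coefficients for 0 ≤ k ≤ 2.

H_0 ≅ Z,  H_1 ≅ Z^2,  H_2 ≅ Z.

Take the total order 0 < 1 < 2 < 3 < 4 < 5 < 6 on the vertex set. Then K (dimension 2) consists of the simplices:

  0-simplices (7): [0], [1], [2], [3], [4], [5], [6]
  1-simplices (21): [0,1], [0,2], [0,3], [0,4], [0,5], [0,6], [1,2], [1,3], [1,4], [1,5], [1,6], [2,3], [2,4], [2,5], [2,6], [3,4], [3,5], [3,6], [4,5], [4,6], [5,6]
  2-simplices (14): [0,1,2], [0,1,4], [0,2,3], [0,3,5], [0,4,6], [0,5,6], [1,2,5], [1,3,4], [1,3,6], [1,5,6], [2,3,6], [2,4,5], [2,4,6], [3,4,5]

Hence C_0 ≅ Z^7, C_1 ≅ Z^21, C_2 ≅ Z^14.

∂_1: C_1 → C_0 is given by ∂[p,q] = [q] − [p].
As a 7×21 matrix over Z this has rank 6, with invariant factors (1,1,1,1,1,1).

The boundary map ∂_2: C_2 → C_1 acts by ∂[p,q,r] = [q,r] − [p,r] + [p,q]. For instance
  ∂[1,3,4] = [3,4] − [1,4] + [1,3],
  ∂[2,4,6] = [4,6] − [2,6] + [2,4].
This gives a 21×14 integer matrix of rank 13; reducing to Smith normal form yields diagonal entries (1,1,1,1,1,1,1,1,1,1,1,1,1).

Now H_k = ker ∂_k / im ∂_{k+1}, so:

  H_0: rank C_0 − rank ∂_1 = 7 − 6 = 1, and the invariant factors of ∂_1 are all 1, so H_0 ≅ Z.
  H_1: rank ker ∂_1 − rank ∂_2 = (21 − 6) − 13 = 2, and the invariant factors of ∂_2 are all 1, so H_1 ≅ Z^2.
  H_2: rank ker ∂_2 − rank ∂_3 = (14 − 13) − 0 = 1, and there is no ∂_3, so H_2 ≅ Z.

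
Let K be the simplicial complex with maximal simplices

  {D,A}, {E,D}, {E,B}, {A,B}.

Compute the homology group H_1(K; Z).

H_1 ≅ Z.

We work with the vertex ordering A < B < D < E. The simplices of K, each written with vertices in increasing order, are:

  0-simplices (4): A, B, D, E
  1-simplices (4): AB, AD, BE, DE

so the chain groups are C_0 ≅ Z^4, C_1 ≅ Z^4.

Boundary ∂_1: C_1 → C_0 is given by ∂[p,q] = [q] − [p].
As a 4×4 matrix over Z this has rank 3, with invariant factors (1,1,1).

Computing H_k = (kernel of ∂_k) / (image of ∂_{k+1}):

  H_1: rank ker ∂_1 − rank ∂_2 = (4 − 3) − 0 = 1, and there is no ∂_2, so H_1 = Z.

(K is a triangulation of the circle S^1.)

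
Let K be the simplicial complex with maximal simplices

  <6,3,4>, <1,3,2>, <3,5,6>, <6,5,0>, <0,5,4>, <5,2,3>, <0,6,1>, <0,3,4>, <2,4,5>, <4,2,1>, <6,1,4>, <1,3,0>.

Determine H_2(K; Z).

We work with the vertex ordering 0 < 1 < 2 < 3 < 4 < 5 < 6. The simplices of K, each written with vertices in increasing order, are:

  0-simplices (7): [0], [1], [2], [3], [4], [5], [6]
  1-simplices (18): [0,1], [0,3], [0,4], [0,5], [0,6], [1,2], [1,3], [1,4], [1,6], [2,3], [2,4], [2,5], [3,4], [3,5], [3,6], [4,5], [4,6], [5,6]
  2-simplices (12): [0,1,3], [0,1,6], [0,3,4], [0,4,5], [0,5,6], [1,2,3], [1,2,4], [1,4,6], [2,3,5], [2,4,5], [3,4,6], [3,5,6]

giving chain groups C_0 ≅ Z^7, C_1 ≅ Z^18, C_2 ≅ Z^12.

Boundary ∂_1: C_1 → C_0 maps an edge to its endpoints' difference, ∂[p,q] = q − p. For instance
  ∂[3,5] = [5] − [3].
This gives a 7×18 integer matrix of rank 6; reducing to Smith normal form yields diagonal entries (1,1,1,1,1,1).

∂_2: C_2 → C_1 maps a triangle to the signed sum of its edges. For instance
  ∂[1,2,4] = [2,4] − [1,4] + [1,2],
  ∂[3,4,6] = [4,6] − [3,6] + [3,4].
The 18×12 boundary matrix has rank 12 and Smith normal form diag(1,1,1,1,1,1,1,1,1,1,1,2).

Now H_k = ker ∂_k / im ∂_{k+1}, so:

  H_2: rank ker ∂_2 − rank ∂_3 = (12 − 12) − 0 = 0, and there is no ∂_3, so H_2 = 0.

H_2 = 0.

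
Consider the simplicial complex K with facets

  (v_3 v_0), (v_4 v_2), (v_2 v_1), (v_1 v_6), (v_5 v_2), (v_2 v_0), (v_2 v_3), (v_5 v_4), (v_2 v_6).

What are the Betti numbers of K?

b_0 = 1, b_1 = 3.

We work with the vertex ordering v_0 < v_1 < v_2 < v_3 < v_4 < v_5 < v_6. The simplices of K, each written with vertices in increasing order, are:

  0-simplices (7): [v_0], [v_1], [v_2], [v_3], [v_4], [v_5], [v_6]
  1-simplices (9): [v_0,v_2], [v_0,v_3], [v_1,v_2], [v_1,v_6], [v_2,v_3], [v_2,v_4], [v_2,v_5], [v_2,v_6], [v_4,v_5]

so the chain groups are C_0 ≅ Z^7, C_1 ≅ Z^9.

Boundary ∂_1: C_1 → C_0 is given by ∂[p,q] = [q] − [p].
The resulting 7×9 matrix has rank 6, and its Smith normal form has invariant factors (1,1,1,1,1,1).

Computing H_k = (kernel of ∂_k) / (image of ∂_{k+1}):

  H_0: rank C_0 − rank ∂_1 = 7 − 6 = 1, and the invariant factors of ∂_1 are all 1, so H_0 = Z.
  H_1: rank ker ∂_1 − rank ∂_2 = (9 − 6) − 0 = 3, and there is no ∂_2, so H_1 = Z^3.

(K is a triangulation of a wedge of 3 circles.)

Hence the Betti numbers are b_0 = 1, b_1 = 3.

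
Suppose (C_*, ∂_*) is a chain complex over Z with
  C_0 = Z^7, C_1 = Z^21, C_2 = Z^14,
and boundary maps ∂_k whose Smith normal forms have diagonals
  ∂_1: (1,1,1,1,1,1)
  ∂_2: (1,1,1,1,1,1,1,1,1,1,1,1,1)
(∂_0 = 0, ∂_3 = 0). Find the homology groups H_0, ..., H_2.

H_0: b_0 = 7 − 0 − 6 = 1; torsion from ∂_1 factors > 1: none. So H_0 = Z.
H_1: b_1 = 21 − 6 − 13 = 2; torsion from ∂_2 factors > 1: none. So H_1 = Z^2.
H_2: b_2 = 14 − 13 − 0 = 1; torsion from ∂_3 factors > 1: none. So H_2 = Z.

H_0 = Z,  H_1 = Z^2,  H_2 = Z.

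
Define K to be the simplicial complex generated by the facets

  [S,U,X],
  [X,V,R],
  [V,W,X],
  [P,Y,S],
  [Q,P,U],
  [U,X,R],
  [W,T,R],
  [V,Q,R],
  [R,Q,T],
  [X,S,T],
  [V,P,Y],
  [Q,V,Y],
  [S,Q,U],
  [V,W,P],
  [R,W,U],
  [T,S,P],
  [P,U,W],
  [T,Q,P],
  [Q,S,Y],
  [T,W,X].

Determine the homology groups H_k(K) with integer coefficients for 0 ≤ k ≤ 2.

H_0 ≅ Z,  H_1 ≅ Z × Z/2,  H_2 = 0.

Order the vertices as P < Q < R < S < T < U < V < W < X < Y. Listing each simplex with vertices in this order, K has dimension 2 with simplices:

  0-simplices (10): P, Q, R, S, T, U, V, W, X, Y
  1-simplices (30): PQ, PS, PT, PU, PV, PW, PY, QR, QS, QT, QU, QV, QY, RT, RU, RV, RW, RX, ST, SU, SX, SY, TW, TX, UW, UX, VW, VX, VY, WX
  2-simplices (20): PQT, PQU, PST, PSY, PUW, PVW, PVY, QRT, QRV, QSU, QSY, QVY, RTW, RUW, RUX, RVX, STX, SUX, TWX, VWX

so the chain groups are C_0 ≅ Z^10, C_1 ≅ Z^30, C_2 ≅ Z^20.

Boundary ∂_1: C_1 → C_0 maps an edge to its endpoints' difference, ∂[p,q] = q − p.
This gives a 10×30 integer matrix of rank 9; reducing to Smith normal form yields diagonal entries (1,1,1,1,1,1,1,1,1).

Boundary ∂_2: C_2 → C_1 acts by ∂[p,q,r] = [q,r] − [p,r] + [p,q]. For instance
  ∂QRV = RV − QV + QR,
  ∂STX = TX − SX + ST.
The 30×20 boundary matrix has rank 20 and Smith normal form diag(1,1,1,1,1,1,1,1,1,1,1,1,1,1,1,1,1,1,1,2).

Computing H_k = (kernel of ∂_k) / (image of ∂_{k+1}):

  H_0: rank C_0 − rank ∂_1 = 10 − 9 = 1, and the invariant factors of ∂_1 are all 1, so H_0 ≅ Z.
  H_1: rank ker ∂_1 − rank ∂_2 = (30 − 9) − 20 = 1, and ∂_2 has invariant factor 2 > 1, so H_1 ≅ Z × Z/2.
  H_2: rank ker ∂_2 − rank ∂_3 = (20 − 20) − 0 = 0, and there is no ∂_3, so H_2 ≅ 0.

As a check, the Euler characteristic is 10 − 30 + 20 = 0, which agrees with 1 − 1 + 0 = 0.
(K is a triangulation of the Klein bottle.)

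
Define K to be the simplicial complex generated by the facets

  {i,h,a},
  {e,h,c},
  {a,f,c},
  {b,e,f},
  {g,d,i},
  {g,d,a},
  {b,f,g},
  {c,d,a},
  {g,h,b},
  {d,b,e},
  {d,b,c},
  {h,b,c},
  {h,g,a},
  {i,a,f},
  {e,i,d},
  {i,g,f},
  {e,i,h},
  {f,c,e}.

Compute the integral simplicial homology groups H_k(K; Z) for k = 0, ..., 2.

We work with the vertex ordering a < b < c < d < e < f < g < h < i. The simplices of K, each written with vertices in increasing order, are:

  0-simplices (9): a, b, c, d, e, f, g, h, i
  1-simplices (27): ac, ad, af, ag, ah, ai, bc, bd, be, bf, bg, bh, cd, ce, cf, ch, de, dg, di, ef, eh, ei, fg, fi, gh, gi, hi
  2-simplices (18): acd, acf, adg, afi, agh, ahi, bcd, bch, bde, bef, bfg, bgh, cef, ceh, dei, dgi, ehi, fgi

so the chain groups are C_0 ≅ Z^9, C_1 ≅ Z^27, C_2 ≅ Z^18.

∂_1: C_1 → C_0 sends each edge [p,q] (with p < q) to q − p. For instance
  ∂bh = h − b.
This gives a 9×27 integer matrix of rank 8; reducing to Smith normal form yields diagonal entries (1,1,1,1,1,1,1,1).

Boundary ∂_2: C_2 → C_1 maps a triangle to the signed sum of its edges. For instance
  ∂bcd = cd − bd + bc,
  ∂dgi = gi − di + dg.
As a 27×18 matrix over Z this has rank 18, with invariant factors (1,1,1,1,1,1,1,1,1,1,1,1,1,1,1,1,1,2).

Computing H_k = (kernel of ∂_k) / (image of ∂_{k+1}):

  H_0: rank C_0 − rank ∂_1 = 9 − 8 = 1, and the invariant factors of ∂_1 are all 1, so H_0 = Z.
  H_1: rank ker ∂_1 − rank ∂_2 = (27 − 8) − 18 = 1, and ∂_2 has invariant factor 2 > 1, so H_1 = Z ⊕ Z/2.
  H_2: rank ker ∂_2 − rank ∂_3 = (18 − 18) − 0 = 0, and there is no ∂_3, so H_2 = 0.

H_0 ≅ Z,  H_1 ≅ Z ⊕ Z/2,  H_2 = 0.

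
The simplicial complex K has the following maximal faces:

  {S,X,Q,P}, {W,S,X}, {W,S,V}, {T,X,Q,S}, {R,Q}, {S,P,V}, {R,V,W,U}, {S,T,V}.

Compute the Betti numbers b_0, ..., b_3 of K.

K has 9 vertices, 21 edges, 15 triangles, 3 3-simplices.
rank ∂_0 = 0, rank ∂_1 = 8 ⇒ b_0 = 9 − 0 − 8 = 1; all invariant factors of ∂_1 are 1 so no torsion. So H_0 = Z.
rank ∂_1 = 8, rank ∂_2 = 12 ⇒ b_1 = 21 − 8 − 12 = 1; all invariant factors of ∂_2 are 1 so no torsion. So H_1 = Z.
rank ∂_2 = 12, rank ∂_3 = 3 ⇒ b_2 = 15 − 12 − 3 = 0; all invariant factors of ∂_3 are 1 so no torsion. So H_2 = 0.
rank ∂_3 = 3, rank ∂_4 = 0 ⇒ b_3 = 3 − 3 − 0 = 0. So H_3 = 0.

b_0 = 1, b_1 = 1, b_2 = 0, b_3 = 0.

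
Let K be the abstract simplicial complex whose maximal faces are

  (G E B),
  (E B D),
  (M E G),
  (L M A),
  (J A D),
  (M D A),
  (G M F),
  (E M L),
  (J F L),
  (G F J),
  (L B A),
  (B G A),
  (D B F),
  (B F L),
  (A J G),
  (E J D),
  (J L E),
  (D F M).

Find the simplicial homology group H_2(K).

Take the total order A < B < D < E < F < G < J < L < M on the vertex set. Then K (dimension 2) consists of the simplices:

  0-simplices (9): A, B, D, E, F, G, J, L, M
  1-simplices (27): AB, AD, AG, AJ, AL, AM, BD, BE, BF, BG, BL, DE, DF, DJ, DM, EG, EJ, EL, EM, FG, FJ, FL, FM, GJ, GM, JL, LM
  2-simplices (18): ABG, ABL, ADJ, ADM, AGJ, ALM, BDE, BDF, BEG, BFL, DEJ, DFM, EGM, EJL, ELM, FGJ, FGM, FJL

giving chain groups C_0 ≅ Z^9, C_1 ≅ Z^27, C_2 ≅ Z^18.

∂_1: C_1 → C_0 maps an edge to its endpoints' difference, ∂[p,q] = q − p. For instance
  ∂AL = L − A.
The 9×27 boundary matrix has rank 8 and Smith normal form diag(1,1,1,1,1,1,1,1).

Boundary ∂_2: C_2 → C_1 maps a triangle to the signed sum of its edges. For instance
  ∂ADJ = DJ − AJ + AD,
  ∂BEG = EG − BG + BE.
The resulting 27×18 matrix has rank 17, and its Smith normal form has invariant factors (1,1,1,1,1,1,1,1,1,1,1,1,1,1,1,1,1).

From H_k ≅ ker(∂_k) / im(∂_{k+1}) we obtain:

  H_2: rank ker ∂_2 − rank ∂_3 = (18 − 17) − 0 = 1, and there is no ∂_3, so H_2 = Z.

H_2 ≅ Z.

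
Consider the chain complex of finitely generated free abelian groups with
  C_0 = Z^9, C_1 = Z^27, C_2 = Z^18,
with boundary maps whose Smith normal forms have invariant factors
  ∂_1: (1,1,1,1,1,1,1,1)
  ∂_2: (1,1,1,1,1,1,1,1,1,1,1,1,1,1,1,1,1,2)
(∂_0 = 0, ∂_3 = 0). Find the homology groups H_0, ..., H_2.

H_0 ≅ Z,  H_1 ≅ Z × Z/2,  H_2 = 0.

H_0: b_0 = 9 − 0 − 8 = 1; torsion from ∂_1 factors > 1: none. So H_0 ≅ Z.
H_1: b_1 = 27 − 8 − 18 = 1; torsion from ∂_2 factors > 1: [2]. So H_1 ≅ Z × Z/2.
H_2: b_2 = 18 − 18 − 0 = 0; torsion from ∂_3 factors > 1: none. So H_2 ≅ 0.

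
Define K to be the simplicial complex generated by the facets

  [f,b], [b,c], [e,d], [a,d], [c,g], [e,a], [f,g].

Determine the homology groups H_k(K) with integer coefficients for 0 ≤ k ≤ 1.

We work with the vertex ordering a < b < c < d < e < f < g. The simplices of K, each written with vertices in increasing order, are:

  0-simplices (7): a, b, c, d, e, f, g
  1-simplices (7): ad, ae, bc, bf, cg, de, fg

so the chain groups are C_0 ≅ Z^7, C_1 ≅ Z^7.

The boundary map ∂_1: C_1 → C_0 is given by ∂[p,q] = [q] − [p].
The 7×7 boundary matrix has rank 5 and Smith normal form diag(1,1,1,1,1).

From H_k ≅ ker(∂_k) / im(∂_{k+1}) we obtain:

  H_0: rank C_0 − rank ∂_1 = 7 − 5 = 2, and the invariant factors of ∂_1 are all 1, so H_0 ≅ Z^2.
  H_1: rank ker ∂_1 − rank ∂_2 = (7 − 5) − 0 = 2, and there is no ∂_2, so H_1 ≅ Z^2.

As a check, the Euler characteristic is 7 − 7 = 0, which agrees with 2 − 2 = 0.

H_0 = Z^2,  H_1 = Z^2.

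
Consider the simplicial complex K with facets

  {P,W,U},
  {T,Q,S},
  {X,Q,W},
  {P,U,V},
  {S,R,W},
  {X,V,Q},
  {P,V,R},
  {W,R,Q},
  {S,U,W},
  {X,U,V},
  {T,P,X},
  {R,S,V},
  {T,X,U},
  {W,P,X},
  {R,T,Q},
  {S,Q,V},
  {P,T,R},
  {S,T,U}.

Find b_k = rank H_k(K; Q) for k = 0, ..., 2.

Order the vertices as P < Q < R < S < T < U < V < W < X. Listing each simplex with vertices in this order, K has dimension 2 with simplices:

  0-simplices (9): P, Q, R, S, T, U, V, W, X
  1-simplices (27): PR, PT, PU, PV, PW, PX, QR, QS, QT, QV, QW, QX, RS, RT, RV, RW, ST, SU, SV, SW, TU, TX, UV, UW, UX, VX, WX
  2-simplices (18): PRT, PRV, PTX, PUV, PUW, PWX, QRT, QRW, QST, QSV, QVX, QWX, RSV, RSW, STU, SUW, TUX, UVX

so the chain groups are C_0 ≅ Z^9, C_1 ≅ Z^27, C_2 ≅ Z^18.

∂_1: C_1 → C_0 maps an edge to its endpoints' difference, ∂[p,q] = q − p. For instance
  ∂RT = T − R.
The 9×27 boundary matrix has rank 8 and Smith normal form diag(1,1,1,1,1,1,1,1).

The boundary map ∂_2: C_2 → C_1 acts by ∂[p,q,r] = [q,r] − [p,r] + [p,q]. For instance
  ∂QWX = WX − QX + QW,
  ∂PUV = UV − PV + PU.
The resulting 27×18 matrix has rank 18, and its Smith normal form has invariant factors (1,1,1,1,1,1,1,1,1,1,1,1,1,1,1,1,1,2).

From H_k ≅ ker(∂_k) / im(∂_{k+1}) we obtain:

  H_0: rank C_0 − rank ∂_1 = 9 − 8 = 1, and the invariant factors of ∂_1 are all 1, so H_0 ≅ Z.
  H_1: rank ker ∂_1 − rank ∂_2 = (27 − 8) − 18 = 1, and ∂_2 has invariant factor 2 > 1, so H_1 ≅ Z ⊕ Z/2Z.
  H_2: rank ker ∂_2 − rank ∂_3 = (18 − 18) − 0 = 0, and there is no ∂_3, so H_2 ≅ 0.

(K is a triangulation of the Klein bottle.)

Hence the Betti numbers are b_0 = 1, b_1 = 1, b_2 = 0.

b_0 = 1, b_1 = 1, b_2 = 0.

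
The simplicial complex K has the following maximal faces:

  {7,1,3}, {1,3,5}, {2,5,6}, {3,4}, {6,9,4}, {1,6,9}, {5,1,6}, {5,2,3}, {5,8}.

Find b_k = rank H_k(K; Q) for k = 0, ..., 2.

b_0 = 1, b_1 = 1, b_2 = 0.

Order the vertices as 1 < 2 < 3 < 4 < 5 < 6 < 7 < 8 < 9. Listing each simplex with vertices in this order, K has dimension 2 with simplices:

  0-simplices (9): [1], [2], [3], [4], [5], [6], [7], [8], [9]
  1-simplices (16): [1,3], [1,5], [1,6], [1,7], [1,9], [2,3], [2,5], [2,6], [3,4], [3,5], [3,7], [4,6], [4,9], [5,6], [5,8], [6,9]
  2-simplices (7): [1,3,5], [1,3,7], [1,5,6], [1,6,9], [2,3,5], [2,5,6], [4,6,9]

Hence C_0 ≅ Z^9, C_1 ≅ Z^16, C_2 ≅ Z^7.

The boundary map ∂_1: C_1 → C_0 sends each edge [p,q] (with p < q) to q − p. For instance
  ∂[1,9] = [9] − [1].
This gives a 9×16 integer matrix of rank 8; reducing to Smith normal form yields diagonal entries (1,1,1,1,1,1,1,1).

The boundary map ∂_2: C_2 → C_1 maps a triangle to the signed sum of its edges. For instance
  ∂[1,6,9] = [6,9] − [1,9] + [1,6],
  ∂[4,6,9] = [6,9] − [4,9] + [4,6].
This gives a 16×7 integer matrix of rank 7; reducing to Smith normal form yields diagonal entries (1,1,1,1,1,1,1).

From H_k ≅ ker(∂_k) / im(∂_{k+1}) we obtain:

  H_0: rank C_0 − rank ∂_1 = 9 − 8 = 1, and the invariant factors of ∂_1 are all 1, so H_0 = Z.
  H_1: rank ker ∂_1 − rank ∂_2 = (16 − 8) − 7 = 1, and the invariant factors of ∂_2 are all 1, so H_1 = Z.
  H_2: rank ker ∂_2 − rank ∂_3 = (7 − 7) − 0 = 0, and there is no ∂_3, so H_2 = 0.

Hence the Betti numbers are b_0 = 1, b_1 = 1, b_2 = 0.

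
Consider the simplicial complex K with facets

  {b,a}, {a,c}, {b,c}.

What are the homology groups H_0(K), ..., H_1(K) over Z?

H_0 = Z,  H_1 = Z.

Take the total order a < b < c on the vertex set. Then K (dimension 1) consists of the simplices:

  0-simplices (3): a, b, c
  1-simplices (3): ab, ac, bc

giving chain groups C_0 ≅ Z^3, C_1 ≅ Z^3.

∂_1: C_1 → C_0 maps an edge to its endpoints' difference, ∂[p,q] = q − p. For instance
  ∂ac = c − a.
This gives a 3×3 integer matrix of rank 2; reducing to Smith normal form yields diagonal entries (1,1).

Computing H_k = (kernel of ∂_k) / (image of ∂_{k+1}):

  H_0: rank C_0 − rank ∂_1 = 3 − 2 = 1, and the invariant factors of ∂_1 are all 1, so H_0 = Z.
  H_1: rank ker ∂_1 − rank ∂_2 = (3 − 2) − 0 = 1, and there is no ∂_2, so H_1 = Z.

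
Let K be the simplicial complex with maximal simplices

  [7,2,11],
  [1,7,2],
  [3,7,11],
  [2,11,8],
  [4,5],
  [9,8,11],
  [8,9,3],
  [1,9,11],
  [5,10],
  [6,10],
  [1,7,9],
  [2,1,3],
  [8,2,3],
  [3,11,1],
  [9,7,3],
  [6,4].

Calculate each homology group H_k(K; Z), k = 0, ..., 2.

Order the vertices as 1 < 2 < 3 < 4 < 5 < 6 < 7 < 8 < 9 < 10 < 11. Listing each simplex with vertices in this order, K has dimension 2 with simplices:

  0-simplices (11): [1], [2], [3], [4], [5], [6], [7], [8], [9], [10], [11]
  1-simplices (22): [1,2], [1,3], [1,7], [1,9], [1,11], [2,3], [2,7], [2,8], [2,11], [3,7], [3,8], [3,9], [3,11], [4,5], [4,6], [5,10], [6,10], [7,9], [7,11], [8,9], [8,11], [9,11]
  2-simplices (12): [1,2,3], [1,2,7], [1,3,11], [1,7,9], [1,9,11], [2,3,8], [2,7,11], [2,8,11], [3,7,9], [3,7,11], [3,8,9], [8,9,11]

giving chain groups C_0 ≅ Z^11, C_1 ≅ Z^22, C_2 ≅ Z^12.

∂_1: C_1 → C_0 sends each edge [p,q] (with p < q) to q − p. For instance
  ∂[1,11] = [11] − [1].
As a 11×22 matrix over Z this has rank 9, with invariant factors (1,1,1,1,1,1,1,1,1).

∂_2: C_2 → C_1 sends each 2-simplex [p,q,r] to [q,r] − [p,r] + [p,q]. For instance
  ∂[2,3,8] = [3,8] − [2,8] + [2,3],
  ∂[1,7,9] = [7,9] − [1,9] + [1,7].
The resulting 22×12 matrix has rank 12, and its Smith normal form has invariant factors (1,1,1,1,1,1,1,1,1,1,1,2).

Computing H_k = (kernel of ∂_k) / (image of ∂_{k+1}):

  H_0: rank C_0 − rank ∂_1 = 11 − 9 = 2, and the invariant factors of ∂_1 are all 1, so H_0 ≅ Z^2.
  H_1: rank ker ∂_1 − rank ∂_2 = (22 − 9) − 12 = 1, and ∂_2 has invariant factor 2 > 1, so H_1 ≅ Z ⊕ Z/2.
  H_2: rank ker ∂_2 − rank ∂_3 = (12 − 12) − 0 = 0, and there is no ∂_3, so H_2 ≅ 0.

As a check, the Euler characteristic is 11 − 22 + 12 = 1, which agrees with 2 − 1 + 0 = 1.
(K is a triangulation of the disjoint union of the circle S^1 and the real projective plane RP^2.)

H_0 = Z^2,  H_1 = Z ⊕ Z/2,  H_2 = 0.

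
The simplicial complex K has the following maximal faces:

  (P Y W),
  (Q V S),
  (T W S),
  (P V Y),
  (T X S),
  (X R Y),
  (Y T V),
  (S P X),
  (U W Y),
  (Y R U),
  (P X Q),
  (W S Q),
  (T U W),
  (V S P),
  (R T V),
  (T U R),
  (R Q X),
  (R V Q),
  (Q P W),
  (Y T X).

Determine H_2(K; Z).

K has 10 vertices, 30 edges, 20 triangles.
rank ∂_2 = 20, rank ∂_3 = 0 ⇒ b_2 = 20 − 20 − 0 = 0. So H_2 = 0.

H_2 = 0.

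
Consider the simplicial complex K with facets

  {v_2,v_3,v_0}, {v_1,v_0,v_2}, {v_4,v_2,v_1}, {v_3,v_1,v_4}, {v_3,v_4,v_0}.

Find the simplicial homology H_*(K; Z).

H_0 ≅ Z,  H_1 ≅ Z,  H_2 = 0.

We work with the vertex ordering v_0 < v_1 < v_2 < v_3 < v_4. The simplices of K, each written with vertices in increasing order, are:

  0-simplices (5): [v_0], [v_1], [v_2], [v_3], [v_4]
  1-simplices (10): [v_0,v_1], [v_0,v_2], [v_0,v_3], [v_0,v_4], [v_1,v_2], [v_1,v_3], [v_1,v_4], [v_2,v_3], [v_2,v_4], [v_3,v_4]
  2-simplices (5): [v_0,v_1,v_2], [v_0,v_2,v_3], [v_0,v_3,v_4], [v_1,v_2,v_4], [v_1,v_3,v_4]

so the chain groups are C_0 ≅ Z^5, C_1 ≅ Z^10, C_2 ≅ Z^5.

Boundary ∂_1: C_1 → C_0 maps an edge to its endpoints' difference, ∂[p,q] = q − p. For instance
  ∂[v_1,v_2] = [v_2] − [v_1].
The 5×10 boundary matrix has rank 4 and Smith normal form diag(1,1,1,1).

The boundary map ∂_2: C_2 → C_1 acts by ∂[p,q,r] = [q,r] − [p,r] + [p,q]. For instance
  ∂[v_0,v_3,v_4] = [v_3,v_4] − [v_0,v_4] + [v_0,v_3],
  ∂[v_0,v_1,v_2] = [v_1,v_2] − [v_0,v_2] + [v_0,v_1].
As a 10×5 matrix over Z this has rank 5, with invariant factors (1,1,1,1,1).

From H_k ≅ ker(∂_k) / im(∂_{k+1}) we obtain:

  H_0: rank C_0 − rank ∂_1 = 5 − 4 = 1, and the invariant factors of ∂_1 are all 1, so H_0 ≅ Z.
  H_1: rank ker ∂_1 − rank ∂_2 = (10 − 4) − 5 = 1, and the invariant factors of ∂_2 are all 1, so H_1 ≅ Z.
  H_2: rank ker ∂_2 − rank ∂_3 = (5 − 5) − 0 = 0, and there is no ∂_3, so H_2 ≅ 0.

(K is a triangulation of the Möbius band.)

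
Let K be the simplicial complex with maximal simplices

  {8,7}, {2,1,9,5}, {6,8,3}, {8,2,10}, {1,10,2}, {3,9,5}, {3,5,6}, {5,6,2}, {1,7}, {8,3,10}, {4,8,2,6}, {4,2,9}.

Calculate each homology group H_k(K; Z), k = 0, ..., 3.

H_0 = Z,  H_1 = Z,  H_2 = 0,  H_3 = 0.

Take the total order 1 < 2 < 3 < 4 < 5 < 6 < 7 < 8 < 9 < 10 on the vertex set. Then K (dimension 3) consists of the simplices:

  0-simplices (10): [1], [2], [3], [4], [5], [6], [7], [8], [9], [10]
  1-simplices (24): (24 of them)
  2-simplices (16): [1,2,5], [1,2,9], [1,2,10], [1,5,9], [2,4,6], [2,4,8], [2,4,9], [2,5,6], [2,5,9], [2,6,8], [2,8,10], [3,5,6], [3,5,9], [3,6,8], [3,8,10], [4,6,8]
  3-simplices (2): [1,2,5,9], [2,4,6,8]

so the chain groups are C_0 ≅ Z^10, C_1 ≅ Z^24, C_2 ≅ Z^16, C_3 ≅ Z^2.

The boundary map ∂_1: C_1 → C_0 sends each edge [p,q] (with p < q) to q − p.
As a 10×24 matrix over Z this has rank 9, with invariant factors (1,1,1,1,1,1,1,1,1).

∂_2: C_2 → C_1 maps a triangle to the signed sum of its edges. For instance
  ∂[3,8,10] = [8,10] − [3,10] + [3,8],
  ∂[3,5,9] = [5,9] − [3,9] + [3,5].
The resulting 24×16 matrix has rank 14, and its Smith normal form has invariant factors (1,1,1,1,1,1,1,1,1,1,1,1,1,1).

∂_3: C_3 → C_2 sends each 3-simplex σ to the alternating sum Σ_i (−1)^i (σ with its i-th vertex removed). For instance
  ∂[2,4,6,8] = [4,6,8] − [2,6,8] + [2,4,8] − [2,4,6],
  ∂[1,2,5,9] = [2,5,9] − [1,5,9] + [1,2,9] − [1,2,5].
As a 16×2 matrix over Z this has rank 2, with invariant factors (1,1).

Computing H_k = (kernel of ∂_k) / (image of ∂_{k+1}):

  H_0: rank C_0 − rank ∂_1 = 10 − 9 = 1, and the invariant factors of ∂_1 are all 1, so H_0 ≅ Z.
  H_1: rank ker ∂_1 − rank ∂_2 = (24 − 9) − 14 = 1, and the invariant factors of ∂_2 are all 1, so H_1 ≅ Z.
  H_2: rank ker ∂_2 − rank ∂_3 = (16 − 14) − 2 = 0, and the invariant factors of ∂_3 are all 1, so H_2 ≅ 0.
  H_3: rank ker ∂_3 − rank ∂_4 = (2 − 2) − 0 = 0, and there is no ∂_4, so H_3 ≅ 0.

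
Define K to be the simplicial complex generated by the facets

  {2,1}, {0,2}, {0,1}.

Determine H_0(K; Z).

H_0 ≅ Z.

Order the vertices as 0 < 1 < 2. Listing each simplex with vertices in this order, K has dimension 1 with simplices:

  0-simplices (3): [0], [1], [2]
  1-simplices (3): [0,1], [0,2], [1,2]

so the chain groups are C_0 ≅ Z^3, C_1 ≅ Z^3.

∂_1: C_1 → C_0 is given by ∂[p,q] = [q] − [p].
As a 3×3 matrix over Z this has rank 2, with invariant factors (1,1).

Computing H_k = (kernel of ∂_k) / (image of ∂_{k+1}):

  H_0: rank C_0 − rank ∂_1 = 3 − 2 = 1, and the invariant factors of ∂_1 are all 1, so H_0 ≅ Z.

(K is a triangulation of the circle S^1.)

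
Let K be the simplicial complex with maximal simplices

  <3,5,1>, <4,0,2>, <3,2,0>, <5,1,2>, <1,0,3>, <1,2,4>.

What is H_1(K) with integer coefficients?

Order the vertices as 0 < 1 < 2 < 3 < 4 < 5. Listing each simplex with vertices in this order, K has dimension 2 with simplices:

  0-simplices (6): [0], [1], [2], [3], [4], [5]
  1-simplices (12): [0,1], [0,2], [0,3], [0,4], [1,2], [1,3], [1,4], [1,5], [2,3], [2,4], [2,5], [3,5]
  2-simplices (6): [0,1,3], [0,2,3], [0,2,4], [1,2,4], [1,2,5], [1,3,5]

Hence C_0 ≅ Z^6, C_1 ≅ Z^12, C_2 ≅ Z^6.

The boundary map ∂_1: C_1 → C_0 sends each edge [p,q] (with p < q) to q − p. For instance
  ∂[2,5] = [5] − [2].
As a 6×12 matrix over Z this has rank 5, with invariant factors (1,1,1,1,1).

Boundary ∂_2: C_2 → C_1 maps a triangle to the signed sum of its edges. For instance
  ∂[1,3,5] = [3,5] − [1,5] + [1,3],
  ∂[1,2,4] = [2,4] − [1,4] + [1,2].
The 12×6 boundary matrix has rank 6 and Smith normal form diag(1,1,1,1,1,1).

Computing H_k = (kernel of ∂_k) / (image of ∂_{k+1}):

  H_1: rank ker ∂_1 − rank ∂_2 = (12 − 5) − 6 = 1, and the invariant factors of ∂_2 are all 1, so H_1 = Z.

H_1 ≅ Z.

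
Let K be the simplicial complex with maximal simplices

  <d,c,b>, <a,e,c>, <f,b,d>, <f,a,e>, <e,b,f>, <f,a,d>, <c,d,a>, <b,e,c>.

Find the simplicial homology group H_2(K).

Fix the vertex order a < b < c < d < e < f and write every simplex with vertices in increasing order. Then dim K = 2 and the simplices of K are:

  0-simplices (6): a, b, c, d, e, f
  1-simplices (12): ac, ad, ae, af, bc, bd, be, bf, cd, ce, df, ef
  2-simplices (8): acd, ace, adf, aef, bcd, bce, bdf, bef

so the chain groups are C_0 ≅ Z^6, C_1 ≅ Z^12, C_2 ≅ Z^8.

∂_1: C_1 → C_0 sends each edge [p,q] (with p < q) to q − p.
The resulting 6×12 matrix has rank 5, and its Smith normal form has invariant factors (1,1,1,1,1).

∂_2: C_2 → C_1 sends each 2-simplex [p,q,r] to [q,r] − [p,r] + [p,q]. For instance
  ∂aef = ef − af + ae,
  ∂adf = df − af + ad.
The resulting 12×8 matrix has rank 7, and its Smith normal form has invariant factors (1,1,1,1,1,1,1).

Reading off H_k = ker ∂_k / im ∂_{k+1}:

  H_2: rank ker ∂_2 − rank ∂_3 = (8 − 7) − 0 = 1, and there is no ∂_3, so H_2 = Z.

(K is a triangulation of the 2-sphere S^2.)

H_2 ≅ Z.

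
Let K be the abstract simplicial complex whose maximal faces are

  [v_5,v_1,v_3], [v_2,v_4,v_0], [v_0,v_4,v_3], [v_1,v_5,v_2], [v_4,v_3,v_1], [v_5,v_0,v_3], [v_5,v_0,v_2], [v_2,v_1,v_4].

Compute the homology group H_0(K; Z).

H_0 = Z.

K has 6 vertices, 12 edges, 8 triangles.
rank ∂_0 = 0, rank ∂_1 = 5 ⇒ b_0 = 6 − 0 − 5 = 1; all invariant factors of ∂_1 are 1 so no torsion. So H_0 = Z.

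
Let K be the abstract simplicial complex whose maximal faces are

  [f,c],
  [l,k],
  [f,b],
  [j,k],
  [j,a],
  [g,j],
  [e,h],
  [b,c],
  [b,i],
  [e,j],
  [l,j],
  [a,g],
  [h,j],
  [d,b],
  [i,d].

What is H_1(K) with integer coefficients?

K has 12 vertices, 15 edges.
rank ∂_1 = 10, rank ∂_2 = 0 ⇒ b_1 = 15 − 10 − 0 = 5. So H_1 ≅ Z^5.

H_1 ≅ Z^5.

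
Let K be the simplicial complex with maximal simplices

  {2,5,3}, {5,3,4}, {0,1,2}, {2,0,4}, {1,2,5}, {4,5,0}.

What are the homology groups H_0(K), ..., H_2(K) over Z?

H_0 = Z,  H_1 = Z,  H_2 = 0.

Take the total order 0 < 1 < 2 < 3 < 4 < 5 on the vertex set. Then K (dimension 2) consists of the simplices:

  0-simplices (6): [0], [1], [2], [3], [4], [5]
  1-simplices (12): [0,1], [0,2], [0,4], [0,5], [1,2], [1,5], [2,3], [2,4], [2,5], [3,4], [3,5], [4,5]
  2-simplices (6): [0,1,2], [0,2,4], [0,4,5], [1,2,5], [2,3,5], [3,4,5]

so the chain groups are C_0 ≅ Z^6, C_1 ≅ Z^12, C_2 ≅ Z^6.

Boundary ∂_1: C_1 → C_0 sends each edge [p,q] (with p < q) to q − p.
The resulting 6×12 matrix has rank 5, and its Smith normal form has invariant factors (1,1,1,1,1).

Boundary ∂_2: C_2 → C_1 maps a triangle to the signed sum of its edges. For instance
  ∂[1,2,5] = [2,5] − [1,5] + [1,2],
  ∂[0,1,2] = [1,2] − [0,2] + [0,1].
The resulting 12×6 matrix has rank 6, and its Smith normal form has invariant factors (1,1,1,1,1,1).

Computing H_k = (kernel of ∂_k) / (image of ∂_{k+1}):

  H_0: rank C_0 − rank ∂_1 = 6 − 5 = 1, and the invariant factors of ∂_1 are all 1, so H_0 = Z.
  H_1: rank ker ∂_1 − rank ∂_2 = (12 − 5) − 6 = 1, and the invariant factors of ∂_2 are all 1, so H_1 = Z.
  H_2: rank ker ∂_2 − rank ∂_3 = (6 − 6) − 0 = 0, and there is no ∂_3, so H_2 = 0.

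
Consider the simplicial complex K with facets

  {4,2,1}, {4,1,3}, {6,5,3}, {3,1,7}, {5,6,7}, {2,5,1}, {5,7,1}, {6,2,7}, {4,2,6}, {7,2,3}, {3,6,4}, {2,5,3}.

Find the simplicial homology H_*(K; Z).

Take the total order 1 < 2 < 3 < 4 < 5 < 6 < 7 on the vertex set. Then K (dimension 2) consists of the simplices:

  0-simplices (7): [1], [2], [3], [4], [5], [6], [7]
  1-simplices (18): [1,2], [1,3], [1,4], [1,5], [1,7], [2,3], [2,4], [2,5], [2,6], [2,7], [3,4], [3,5], [3,6], [3,7], [4,6], [5,6], [5,7], [6,7]
  2-simplices (12): [1,2,4], [1,2,5], [1,3,4], [1,3,7], [1,5,7], [2,3,5], [2,3,7], [2,4,6], [2,6,7], [3,4,6], [3,5,6], [5,6,7]

giving chain groups C_0 ≅ Z^7, C_1 ≅ Z^18, C_2 ≅ Z^12.

Boundary ∂_1: C_1 → C_0 is given by ∂[p,q] = [q] − [p]. For instance
  ∂[6,7] = [7] − [6].
This gives a 7×18 integer matrix of rank 6; reducing to Smith normal form yields diagonal entries (1,1,1,1,1,1).

The boundary map ∂_2: C_2 → C_1 maps a triangle to the signed sum of its edges. For instance
  ∂[1,3,4] = [3,4] − [1,4] + [1,3],
  ∂[1,2,4] = [2,4] − [1,4] + [1,2].
As a 18×12 matrix over Z this has rank 12, with invariant factors (1,1,1,1,1,1,1,1,1,1,1,2).

Reading off H_k = ker ∂_k / im ∂_{k+1}:

  H_0: rank C_0 − rank ∂_1 = 7 − 6 = 1, and the invariant factors of ∂_1 are all 1, so H_0 = Z.
  H_1: rank ker ∂_1 − rank ∂_2 = (18 − 6) − 12 = 0, and ∂_2 has invariant factor 2 > 1, so H_1 = Z/2Z.
  H_2: rank ker ∂_2 − rank ∂_3 = (12 − 12) − 0 = 0, and there is no ∂_3, so H_2 = 0.

(K is a triangulation of the real projective plane RP^2.)

H_0 ≅ Z,  H_1 ≅ Z/2Z,  H_2 = 0.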